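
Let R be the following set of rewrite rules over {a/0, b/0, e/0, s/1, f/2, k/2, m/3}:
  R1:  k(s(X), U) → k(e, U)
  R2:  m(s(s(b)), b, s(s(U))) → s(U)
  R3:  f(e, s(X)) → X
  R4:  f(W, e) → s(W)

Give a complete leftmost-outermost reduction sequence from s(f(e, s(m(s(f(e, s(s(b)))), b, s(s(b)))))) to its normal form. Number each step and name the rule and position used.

s(s(b))

1. s(f(e, s(m(s(f(e, s(s(b)))), b, s(s(b))))))  →  s(m(s(f(e, s(s(b)))), b, s(s(b))))   [R3 at 1]
2. s(m(s(f(e, s(s(b)))), b, s(s(b))))  →  s(m(s(s(b)), b, s(s(b))))   [R3 at 1.1.1]
3. s(m(s(s(b)), b, s(s(b))))  →  s(s(b))   [R2 at 1]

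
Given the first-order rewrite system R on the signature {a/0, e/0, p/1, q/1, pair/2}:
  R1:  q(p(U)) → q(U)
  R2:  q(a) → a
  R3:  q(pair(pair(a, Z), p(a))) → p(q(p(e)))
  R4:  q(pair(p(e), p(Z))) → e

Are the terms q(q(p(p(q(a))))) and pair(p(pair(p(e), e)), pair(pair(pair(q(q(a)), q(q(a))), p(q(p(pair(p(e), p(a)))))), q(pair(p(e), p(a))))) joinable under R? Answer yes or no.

no — NF(t₁) = a, NF(t₂) = pair(p(pair(p(e), e)), pair(pair(pair(a, a), p(e)), e))

Reduce t₁ = q(q(p(p(q(a))))):
1. q(q(p(p(q(a)))))  →  q(q(p(q(a))))   [R1 at 1]
2. q(q(p(q(a))))  →  q(q(q(a)))   [R1 at 1]
3. q(q(q(a)))  →  q(q(a))   [R2 at 1.1]
4. q(q(a))  →  q(a)   [R2 at 1]
5. q(a)  →  a   [R2 at ε]

Reduce t₂ = pair(p(pair(p(e), e)), pair(pair(pair(q(q(a)), q(q(a))), p(q(p(pair(p(e), p(a)))))), q(pair(p(e), p(a))))):
1. pair(p(pair(p(e), e)), pair(pair(pair(q(q(a)), q(q(a))), p(q(p(pair(p(e), p(a)))))), q(pair(p(e), p(a)))))  →  pair(p(pair(p(e), e)), pair(pair(pair(q(a), q(q(a))), p(q(p(pair(p(e), p(a)))))), q(pair(p(e), p(a)))))   [R2 at 2.1.1.1.1]
2. pair(p(pair(p(e), e)), pair(pair(pair(q(a), q(q(a))), p(q(p(pair(p(e), p(a)))))), q(pair(p(e), p(a)))))  →  pair(p(pair(p(e), e)), pair(pair(pair(a, q(q(a))), p(q(p(pair(p(e), p(a)))))), q(pair(p(e), p(a)))))   [R2 at 2.1.1.1]
3. pair(p(pair(p(e), e)), pair(pair(pair(a, q(q(a))), p(q(p(pair(p(e), p(a)))))), q(pair(p(e), p(a)))))  →  pair(p(pair(p(e), e)), pair(pair(pair(a, q(a)), p(q(p(pair(p(e), p(a)))))), q(pair(p(e), p(a)))))   [R2 at 2.1.1.2.1]
4. pair(p(pair(p(e), e)), pair(pair(pair(a, q(a)), p(q(p(pair(p(e), p(a)))))), q(pair(p(e), p(a)))))  →  pair(p(pair(p(e), e)), pair(pair(pair(a, a), p(q(p(pair(p(e), p(a)))))), q(pair(p(e), p(a)))))   [R2 at 2.1.1.2]
5. pair(p(pair(p(e), e)), pair(pair(pair(a, a), p(q(p(pair(p(e), p(a)))))), q(pair(p(e), p(a)))))  →  pair(p(pair(p(e), e)), pair(pair(pair(a, a), p(q(pair(p(e), p(a))))), q(pair(p(e), p(a)))))   [R1 at 2.1.2.1]
6. pair(p(pair(p(e), e)), pair(pair(pair(a, a), p(q(pair(p(e), p(a))))), q(pair(p(e), p(a)))))  →  pair(p(pair(p(e), e)), pair(pair(pair(a, a), p(e)), q(pair(p(e), p(a)))))   [R4 at 2.1.2.1]
7. pair(p(pair(p(e), e)), pair(pair(pair(a, a), p(e)), q(pair(p(e), p(a)))))  →  pair(p(pair(p(e), e)), pair(pair(pair(a, a), p(e)), e))   [R4 at 2.2]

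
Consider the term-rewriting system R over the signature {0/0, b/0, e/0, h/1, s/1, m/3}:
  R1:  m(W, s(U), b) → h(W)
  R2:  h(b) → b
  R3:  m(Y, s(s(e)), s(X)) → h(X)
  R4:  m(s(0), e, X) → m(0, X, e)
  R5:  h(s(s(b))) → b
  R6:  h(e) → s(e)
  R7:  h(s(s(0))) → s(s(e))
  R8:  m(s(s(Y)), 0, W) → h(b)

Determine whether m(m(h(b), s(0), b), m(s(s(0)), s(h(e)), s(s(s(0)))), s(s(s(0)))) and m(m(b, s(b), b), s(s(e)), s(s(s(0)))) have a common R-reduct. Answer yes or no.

Reduce t₁ = m(m(h(b), s(0), b), m(s(s(0)), s(h(e)), s(s(s(0)))), s(s(s(0)))):
1. m(m(h(b), s(0), b), m(s(s(0)), s(h(e)), s(s(s(0)))), s(s(s(0))))  →  m(h(h(b)), m(s(s(0)), s(h(e)), s(s(s(0)))), s(s(s(0))))   [R1 at 1]
2. m(h(h(b)), m(s(s(0)), s(h(e)), s(s(s(0)))), s(s(s(0))))  →  m(h(b), m(s(s(0)), s(h(e)), s(s(s(0)))), s(s(s(0))))   [R2 at 1.1]
3. m(h(b), m(s(s(0)), s(h(e)), s(s(s(0)))), s(s(s(0))))  →  m(b, m(s(s(0)), s(h(e)), s(s(s(0)))), s(s(s(0))))   [R2 at 1]
4. m(b, m(s(s(0)), s(h(e)), s(s(s(0)))), s(s(s(0))))  →  m(b, m(s(s(0)), s(s(e)), s(s(s(0)))), s(s(s(0))))   [R6 at 2.2.1]
5. m(b, m(s(s(0)), s(s(e)), s(s(s(0)))), s(s(s(0))))  →  m(b, h(s(s(0))), s(s(s(0))))   [R3 at 2]
6. m(b, h(s(s(0))), s(s(s(0))))  →  m(b, s(s(e)), s(s(s(0))))   [R7 at 2]
7. m(b, s(s(e)), s(s(s(0))))  →  h(s(s(0)))   [R3 at ε]
8. h(s(s(0)))  →  s(s(e))   [R7 at ε]

Reduce t₂ = m(m(b, s(b), b), s(s(e)), s(s(s(0)))):
1. m(m(b, s(b), b), s(s(e)), s(s(s(0))))  →  h(s(s(0)))   [R3 at ε]
2. h(s(s(0)))  →  s(s(e))   [R7 at ε]

yes — NF(t₁) = s(s(e)), NF(t₂) = s(s(e))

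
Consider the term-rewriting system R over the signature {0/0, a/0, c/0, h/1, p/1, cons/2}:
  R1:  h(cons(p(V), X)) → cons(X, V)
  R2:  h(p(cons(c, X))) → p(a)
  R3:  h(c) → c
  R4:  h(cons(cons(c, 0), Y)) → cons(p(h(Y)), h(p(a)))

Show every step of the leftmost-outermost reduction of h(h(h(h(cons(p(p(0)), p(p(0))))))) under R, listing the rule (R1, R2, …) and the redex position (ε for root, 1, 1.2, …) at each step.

1. h(h(h(h(cons(p(p(0)), p(p(0)))))))  →  h(h(h(cons(p(p(0)), p(0)))))   [R1 at 1.1.1]
2. h(h(h(cons(p(p(0)), p(0)))))  →  h(h(cons(p(0), p(0))))   [R1 at 1.1]
3. h(h(cons(p(0), p(0))))  →  h(cons(p(0), 0))   [R1 at 1]
4. h(cons(p(0), 0))  →  cons(0, 0)   [R1 at ε]

cons(0, 0)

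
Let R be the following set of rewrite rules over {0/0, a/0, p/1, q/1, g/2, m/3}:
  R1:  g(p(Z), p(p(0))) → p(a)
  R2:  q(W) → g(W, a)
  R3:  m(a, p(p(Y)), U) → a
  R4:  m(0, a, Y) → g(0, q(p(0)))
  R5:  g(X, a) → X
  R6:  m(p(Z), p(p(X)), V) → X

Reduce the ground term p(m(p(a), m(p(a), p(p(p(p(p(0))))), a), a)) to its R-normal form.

1. p(m(p(a), m(p(a), p(p(p(p(p(0))))), a), a))  →  p(m(p(a), p(p(p(0))), a))   [R6 at 1.2]
2. p(m(p(a), p(p(p(0))), a))  →  p(p(0))   [R6 at 1]

p(p(0))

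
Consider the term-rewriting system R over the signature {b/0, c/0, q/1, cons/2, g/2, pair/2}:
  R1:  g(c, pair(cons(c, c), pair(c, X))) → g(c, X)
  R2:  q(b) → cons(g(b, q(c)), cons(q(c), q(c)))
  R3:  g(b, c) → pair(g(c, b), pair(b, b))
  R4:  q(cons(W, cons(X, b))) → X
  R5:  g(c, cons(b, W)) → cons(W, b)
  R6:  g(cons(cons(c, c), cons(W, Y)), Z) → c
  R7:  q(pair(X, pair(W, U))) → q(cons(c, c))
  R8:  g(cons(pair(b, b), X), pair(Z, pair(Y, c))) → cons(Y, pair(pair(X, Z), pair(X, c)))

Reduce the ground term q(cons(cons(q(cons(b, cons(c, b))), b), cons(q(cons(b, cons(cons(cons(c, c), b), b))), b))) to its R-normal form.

cons(cons(c, c), b)

1. q(cons(cons(q(cons(b, cons(c, b))), b), cons(q(cons(b, cons(cons(cons(c, c), b), b))), b)))  →  q(cons(b, cons(cons(cons(c, c), b), b)))   [R4 at ε]
2. q(cons(b, cons(cons(cons(c, c), b), b)))  →  cons(cons(c, c), b)   [R4 at ε]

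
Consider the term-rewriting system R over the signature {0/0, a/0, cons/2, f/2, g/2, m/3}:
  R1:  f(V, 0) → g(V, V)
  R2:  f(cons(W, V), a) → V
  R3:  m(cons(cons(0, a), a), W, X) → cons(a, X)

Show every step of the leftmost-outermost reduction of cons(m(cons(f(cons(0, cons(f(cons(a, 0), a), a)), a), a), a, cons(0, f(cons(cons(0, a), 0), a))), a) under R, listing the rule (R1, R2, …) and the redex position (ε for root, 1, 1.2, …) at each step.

cons(cons(a, cons(0, 0)), a)

1. cons(m(cons(f(cons(0, cons(f(cons(a, 0), a), a)), a), a), a, cons(0, f(cons(cons(0, a), 0), a))), a)  →  cons(m(cons(cons(f(cons(a, 0), a), a), a), a, cons(0, f(cons(cons(0, a), 0), a))), a)   [R2 at 1.1.1]
2. cons(m(cons(cons(f(cons(a, 0), a), a), a), a, cons(0, f(cons(cons(0, a), 0), a))), a)  →  cons(m(cons(cons(0, a), a), a, cons(0, f(cons(cons(0, a), 0), a))), a)   [R2 at 1.1.1.1]
3. cons(m(cons(cons(0, a), a), a, cons(0, f(cons(cons(0, a), 0), a))), a)  →  cons(cons(a, cons(0, f(cons(cons(0, a), 0), a))), a)   [R3 at 1]
4. cons(cons(a, cons(0, f(cons(cons(0, a), 0), a))), a)  →  cons(cons(a, cons(0, 0)), a)   [R2 at 1.2.2]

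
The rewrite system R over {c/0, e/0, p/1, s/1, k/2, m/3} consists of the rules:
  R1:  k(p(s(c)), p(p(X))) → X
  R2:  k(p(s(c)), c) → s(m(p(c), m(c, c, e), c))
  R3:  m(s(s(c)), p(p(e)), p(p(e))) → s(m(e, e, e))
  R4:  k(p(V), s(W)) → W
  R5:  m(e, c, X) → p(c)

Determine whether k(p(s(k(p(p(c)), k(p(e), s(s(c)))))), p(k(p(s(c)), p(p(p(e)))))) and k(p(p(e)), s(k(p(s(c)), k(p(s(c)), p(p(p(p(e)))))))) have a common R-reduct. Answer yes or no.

Reduce t₁ = k(p(s(k(p(p(c)), k(p(e), s(s(c)))))), p(k(p(s(c)), p(p(p(e)))))):
1. k(p(s(k(p(p(c)), k(p(e), s(s(c)))))), p(k(p(s(c)), p(p(p(e))))))  →  k(p(s(k(p(p(c)), s(c)))), p(k(p(s(c)), p(p(p(e))))))   [R4 at 1.1.1.2]
2. k(p(s(k(p(p(c)), s(c)))), p(k(p(s(c)), p(p(p(e))))))  →  k(p(s(c)), p(k(p(s(c)), p(p(p(e))))))   [R4 at 1.1.1]
3. k(p(s(c)), p(k(p(s(c)), p(p(p(e))))))  →  k(p(s(c)), p(p(e)))   [R1 at 2.1]
4. k(p(s(c)), p(p(e)))  →  e   [R1 at ε]

Reduce t₂ = k(p(p(e)), s(k(p(s(c)), k(p(s(c)), p(p(p(p(e)))))))):
1. k(p(p(e)), s(k(p(s(c)), k(p(s(c)), p(p(p(p(e))))))))  →  k(p(s(c)), k(p(s(c)), p(p(p(p(e))))))   [R4 at ε]
2. k(p(s(c)), k(p(s(c)), p(p(p(p(e))))))  →  k(p(s(c)), p(p(e)))   [R1 at 2]
3. k(p(s(c)), p(p(e)))  →  e   [R1 at ε]

yes — NF(t₁) = e, NF(t₂) = e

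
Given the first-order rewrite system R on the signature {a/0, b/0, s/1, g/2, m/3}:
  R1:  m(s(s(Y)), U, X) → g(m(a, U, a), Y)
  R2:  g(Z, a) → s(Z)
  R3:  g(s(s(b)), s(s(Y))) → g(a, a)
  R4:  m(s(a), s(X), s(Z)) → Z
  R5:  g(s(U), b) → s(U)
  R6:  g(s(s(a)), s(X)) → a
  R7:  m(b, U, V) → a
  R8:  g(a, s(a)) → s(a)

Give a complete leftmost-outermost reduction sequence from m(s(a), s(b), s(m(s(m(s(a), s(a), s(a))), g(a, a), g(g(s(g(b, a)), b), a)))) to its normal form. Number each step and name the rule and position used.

1. m(s(a), s(b), s(m(s(m(s(a), s(a), s(a))), g(a, a), g(g(s(g(b, a)), b), a))))  →  m(s(m(s(a), s(a), s(a))), g(a, a), g(g(s(g(b, a)), b), a))   [R4 at ε]
2. m(s(m(s(a), s(a), s(a))), g(a, a), g(g(s(g(b, a)), b), a))  →  m(s(a), g(a, a), g(g(s(g(b, a)), b), a))   [R4 at 1.1]
3. m(s(a), g(a, a), g(g(s(g(b, a)), b), a))  →  m(s(a), s(a), g(g(s(g(b, a)), b), a))   [R2 at 2]
4. m(s(a), s(a), g(g(s(g(b, a)), b), a))  →  m(s(a), s(a), s(g(s(g(b, a)), b)))   [R2 at 3]
5. m(s(a), s(a), s(g(s(g(b, a)), b)))  →  g(s(g(b, a)), b)   [R4 at ε]
6. g(s(g(b, a)), b)  →  s(g(b, a))   [R5 at ε]
7. s(g(b, a))  →  s(s(b))   [R2 at 1]

s(s(b))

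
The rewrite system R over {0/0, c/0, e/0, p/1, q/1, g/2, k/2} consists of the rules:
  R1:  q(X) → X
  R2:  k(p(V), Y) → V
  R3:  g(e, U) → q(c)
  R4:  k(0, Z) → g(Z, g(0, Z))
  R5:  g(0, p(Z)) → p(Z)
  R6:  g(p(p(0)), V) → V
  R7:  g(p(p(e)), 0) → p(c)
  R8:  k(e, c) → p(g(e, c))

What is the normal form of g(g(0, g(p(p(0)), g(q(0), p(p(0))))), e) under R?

e

1. g(g(0, g(p(p(0)), g(q(0), p(p(0))))), e)  →  g(g(0, g(q(0), p(p(0)))), e)   [R6 at 1.2]
2. g(g(0, g(q(0), p(p(0)))), e)  →  g(g(0, g(0, p(p(0)))), e)   [R1 at 1.2.1]
3. g(g(0, g(0, p(p(0)))), e)  →  g(g(0, p(p(0))), e)   [R5 at 1.2]
4. g(g(0, p(p(0))), e)  →  g(p(p(0)), e)   [R5 at 1]
5. g(p(p(0)), e)  →  e   [R6 at ε]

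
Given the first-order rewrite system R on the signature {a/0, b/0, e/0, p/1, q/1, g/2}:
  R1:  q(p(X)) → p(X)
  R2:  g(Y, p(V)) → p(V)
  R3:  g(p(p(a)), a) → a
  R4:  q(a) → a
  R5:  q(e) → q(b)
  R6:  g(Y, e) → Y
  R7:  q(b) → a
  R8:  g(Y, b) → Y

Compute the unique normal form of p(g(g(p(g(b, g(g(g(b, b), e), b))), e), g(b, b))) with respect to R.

1. p(g(g(p(g(b, g(g(g(b, b), e), b))), e), g(b, b)))  →  p(g(p(g(b, g(g(g(b, b), e), b))), g(b, b)))   [R6 at 1.1]
2. p(g(p(g(b, g(g(g(b, b), e), b))), g(b, b)))  →  p(g(p(g(b, g(g(b, b), e))), g(b, b)))   [R8 at 1.1.1.2]
3. p(g(p(g(b, g(g(b, b), e))), g(b, b)))  →  p(g(p(g(b, g(b, b))), g(b, b)))   [R6 at 1.1.1.2]
4. p(g(p(g(b, g(b, b))), g(b, b)))  →  p(g(p(g(b, b)), g(b, b)))   [R8 at 1.1.1.2]
5. p(g(p(g(b, b)), g(b, b)))  →  p(g(p(b), g(b, b)))   [R8 at 1.1.1]
6. p(g(p(b), g(b, b)))  →  p(g(p(b), b))   [R8 at 1.2]
7. p(g(p(b), b))  →  p(p(b))   [R8 at 1]

p(p(b))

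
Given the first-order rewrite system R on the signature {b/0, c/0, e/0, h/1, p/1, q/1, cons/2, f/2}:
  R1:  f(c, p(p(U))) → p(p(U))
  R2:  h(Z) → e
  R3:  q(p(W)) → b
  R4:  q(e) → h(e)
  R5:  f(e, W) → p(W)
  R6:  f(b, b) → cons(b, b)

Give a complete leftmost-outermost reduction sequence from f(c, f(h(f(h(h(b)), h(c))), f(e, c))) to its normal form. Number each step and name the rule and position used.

p(p(c))

1. f(c, f(h(f(h(h(b)), h(c))), f(e, c)))  →  f(c, f(e, f(e, c)))   [R2 at 2.1]
2. f(c, f(e, f(e, c)))  →  f(c, p(f(e, c)))   [R5 at 2]
3. f(c, p(f(e, c)))  →  f(c, p(p(c)))   [R5 at 2.1]
4. f(c, p(p(c)))  →  p(p(c))   [R1 at ε]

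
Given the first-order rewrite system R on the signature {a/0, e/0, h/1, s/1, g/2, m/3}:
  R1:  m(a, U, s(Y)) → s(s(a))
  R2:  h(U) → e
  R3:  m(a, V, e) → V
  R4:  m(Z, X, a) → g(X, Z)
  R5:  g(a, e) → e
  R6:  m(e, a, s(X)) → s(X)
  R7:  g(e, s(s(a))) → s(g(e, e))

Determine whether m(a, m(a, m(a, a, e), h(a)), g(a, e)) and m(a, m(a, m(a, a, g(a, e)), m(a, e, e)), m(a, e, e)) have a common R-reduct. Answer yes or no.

yes — NF(t₁) = a, NF(t₂) = a

Reduce t₁ = m(a, m(a, m(a, a, e), h(a)), g(a, e)):
1. m(a, m(a, m(a, a, e), h(a)), g(a, e))  →  m(a, m(a, a, h(a)), g(a, e))   [R3 at 2.2]
2. m(a, m(a, a, h(a)), g(a, e))  →  m(a, m(a, a, e), g(a, e))   [R2 at 2.3]
3. m(a, m(a, a, e), g(a, e))  →  m(a, a, g(a, e))   [R3 at 2]
4. m(a, a, g(a, e))  →  m(a, a, e)   [R5 at 3]
5. m(a, a, e)  →  a   [R3 at ε]

Reduce t₂ = m(a, m(a, m(a, a, g(a, e)), m(a, e, e)), m(a, e, e)):
1. m(a, m(a, m(a, a, g(a, e)), m(a, e, e)), m(a, e, e))  →  m(a, m(a, m(a, a, e), m(a, e, e)), m(a, e, e))   [R5 at 2.2.3]
2. m(a, m(a, m(a, a, e), m(a, e, e)), m(a, e, e))  →  m(a, m(a, a, m(a, e, e)), m(a, e, e))   [R3 at 2.2]
3. m(a, m(a, a, m(a, e, e)), m(a, e, e))  →  m(a, m(a, a, e), m(a, e, e))   [R3 at 2.3]
4. m(a, m(a, a, e), m(a, e, e))  →  m(a, a, m(a, e, e))   [R3 at 2]
5. m(a, a, m(a, e, e))  →  m(a, a, e)   [R3 at 3]
6. m(a, a, e)  →  a   [R3 at ε]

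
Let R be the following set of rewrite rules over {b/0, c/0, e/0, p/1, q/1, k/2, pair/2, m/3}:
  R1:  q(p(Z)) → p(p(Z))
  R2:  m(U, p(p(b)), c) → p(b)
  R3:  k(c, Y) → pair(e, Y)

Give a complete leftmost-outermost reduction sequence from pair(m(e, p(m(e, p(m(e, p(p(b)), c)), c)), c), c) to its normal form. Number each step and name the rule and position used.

pair(p(b), c)

1. pair(m(e, p(m(e, p(m(e, p(p(b)), c)), c)), c), c)  →  pair(m(e, p(m(e, p(p(b)), c)), c), c)   [R2 at 1.2.1.2.1]
2. pair(m(e, p(m(e, p(p(b)), c)), c), c)  →  pair(m(e, p(p(b)), c), c)   [R2 at 1.2.1]
3. pair(m(e, p(p(b)), c), c)  →  pair(p(b), c)   [R2 at 1]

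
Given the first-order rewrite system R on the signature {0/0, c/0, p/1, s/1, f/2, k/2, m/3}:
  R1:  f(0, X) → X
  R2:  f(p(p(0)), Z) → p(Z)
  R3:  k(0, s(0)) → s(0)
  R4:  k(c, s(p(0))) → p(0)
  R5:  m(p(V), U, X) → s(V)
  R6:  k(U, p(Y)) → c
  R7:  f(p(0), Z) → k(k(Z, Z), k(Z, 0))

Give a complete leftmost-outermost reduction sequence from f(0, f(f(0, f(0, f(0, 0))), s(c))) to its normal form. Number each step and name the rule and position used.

s(c)

1. f(0, f(f(0, f(0, f(0, 0))), s(c)))  →  f(f(0, f(0, f(0, 0))), s(c))   [R1 at ε]
2. f(f(0, f(0, f(0, 0))), s(c))  →  f(f(0, f(0, 0)), s(c))   [R1 at 1]
3. f(f(0, f(0, 0)), s(c))  →  f(f(0, 0), s(c))   [R1 at 1]
4. f(f(0, 0), s(c))  →  f(0, s(c))   [R1 at 1]
5. f(0, s(c))  →  s(c)   [R1 at ε]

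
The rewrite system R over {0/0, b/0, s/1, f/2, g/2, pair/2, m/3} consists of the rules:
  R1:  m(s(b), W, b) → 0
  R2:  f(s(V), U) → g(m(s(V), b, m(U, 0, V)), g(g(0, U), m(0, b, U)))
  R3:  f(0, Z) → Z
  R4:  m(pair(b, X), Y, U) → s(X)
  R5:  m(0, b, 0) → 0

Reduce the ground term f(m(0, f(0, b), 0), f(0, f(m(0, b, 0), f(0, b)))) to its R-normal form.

b

1. f(m(0, f(0, b), 0), f(0, f(m(0, b, 0), f(0, b))))  →  f(m(0, b, 0), f(0, f(m(0, b, 0), f(0, b))))   [R3 at 1.2]
2. f(m(0, b, 0), f(0, f(m(0, b, 0), f(0, b))))  →  f(0, f(0, f(m(0, b, 0), f(0, b))))   [R5 at 1]
3. f(0, f(0, f(m(0, b, 0), f(0, b))))  →  f(0, f(m(0, b, 0), f(0, b)))   [R3 at ε]
4. f(0, f(m(0, b, 0), f(0, b)))  →  f(m(0, b, 0), f(0, b))   [R3 at ε]
5. f(m(0, b, 0), f(0, b))  →  f(0, f(0, b))   [R5 at 1]
6. f(0, f(0, b))  →  f(0, b)   [R3 at ε]
7. f(0, b)  →  b   [R3 at ε]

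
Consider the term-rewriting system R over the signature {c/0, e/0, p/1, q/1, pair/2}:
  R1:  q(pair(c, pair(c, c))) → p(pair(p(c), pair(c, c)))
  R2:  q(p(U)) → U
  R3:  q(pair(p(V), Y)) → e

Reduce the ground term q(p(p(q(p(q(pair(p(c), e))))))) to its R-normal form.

1. q(p(p(q(p(q(pair(p(c), e)))))))  →  p(q(p(q(pair(p(c), e)))))   [R2 at ε]
2. p(q(p(q(pair(p(c), e)))))  →  p(q(pair(p(c), e)))   [R2 at 1]
3. p(q(pair(p(c), e)))  →  p(e)   [R3 at 1]

p(e)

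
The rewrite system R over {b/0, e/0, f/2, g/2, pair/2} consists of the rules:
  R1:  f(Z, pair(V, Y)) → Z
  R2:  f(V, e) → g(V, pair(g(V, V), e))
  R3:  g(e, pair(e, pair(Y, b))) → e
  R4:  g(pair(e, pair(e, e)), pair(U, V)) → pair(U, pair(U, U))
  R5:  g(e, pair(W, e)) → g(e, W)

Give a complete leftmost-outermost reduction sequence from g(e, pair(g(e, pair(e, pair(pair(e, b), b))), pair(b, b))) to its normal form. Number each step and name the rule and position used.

1. g(e, pair(g(e, pair(e, pair(pair(e, b), b))), pair(b, b)))  →  g(e, pair(e, pair(b, b)))   [R3 at 2.1]
2. g(e, pair(e, pair(b, b)))  →  e   [R3 at ε]

e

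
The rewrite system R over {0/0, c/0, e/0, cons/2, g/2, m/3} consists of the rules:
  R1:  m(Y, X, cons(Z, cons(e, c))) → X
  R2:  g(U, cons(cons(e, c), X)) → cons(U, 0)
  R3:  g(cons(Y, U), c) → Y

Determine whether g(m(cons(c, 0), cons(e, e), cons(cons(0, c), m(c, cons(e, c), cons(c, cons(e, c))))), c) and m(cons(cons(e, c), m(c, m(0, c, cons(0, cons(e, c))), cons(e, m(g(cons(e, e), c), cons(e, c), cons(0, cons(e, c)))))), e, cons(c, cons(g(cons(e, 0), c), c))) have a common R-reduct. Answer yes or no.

Reduce t₁ = g(m(cons(c, 0), cons(e, e), cons(cons(0, c), m(c, cons(e, c), cons(c, cons(e, c))))), c):
1. g(m(cons(c, 0), cons(e, e), cons(cons(0, c), m(c, cons(e, c), cons(c, cons(e, c))))), c)  →  g(m(cons(c, 0), cons(e, e), cons(cons(0, c), cons(e, c))), c)   [R1 at 1.3.2]
2. g(m(cons(c, 0), cons(e, e), cons(cons(0, c), cons(e, c))), c)  →  g(cons(e, e), c)   [R1 at 1]
3. g(cons(e, e), c)  →  e   [R3 at ε]

Reduce t₂ = m(cons(cons(e, c), m(c, m(0, c, cons(0, cons(e, c))), cons(e, m(g(cons(e, e), c), cons(e, c), cons(0, cons(e, c)))))), e, cons(c, cons(g(cons(e, 0), c), c))):
1. m(cons(cons(e, c), m(c, m(0, c, cons(0, cons(e, c))), cons(e, m(g(cons(e, e), c), cons(e, c), cons(0, cons(e, c)))))), e, cons(c, cons(g(cons(e, 0), c), c)))  →  m(cons(cons(e, c), m(c, c, cons(e, m(g(cons(e, e), c), cons(e, c), cons(0, cons(e, c)))))), e, cons(c, cons(g(cons(e, 0), c), c)))   [R1 at 1.2.2]
2. m(cons(cons(e, c), m(c, c, cons(e, m(g(cons(e, e), c), cons(e, c), cons(0, cons(e, c)))))), e, cons(c, cons(g(cons(e, 0), c), c)))  →  m(cons(cons(e, c), m(c, c, cons(e, cons(e, c)))), e, cons(c, cons(g(cons(e, 0), c), c)))   [R1 at 1.2.3.2]
3. m(cons(cons(e, c), m(c, c, cons(e, cons(e, c)))), e, cons(c, cons(g(cons(e, 0), c), c)))  →  m(cons(cons(e, c), c), e, cons(c, cons(g(cons(e, 0), c), c)))   [R1 at 1.2]
4. m(cons(cons(e, c), c), e, cons(c, cons(g(cons(e, 0), c), c)))  →  m(cons(cons(e, c), c), e, cons(c, cons(e, c)))   [R3 at 3.2.1]
5. m(cons(cons(e, c), c), e, cons(c, cons(e, c)))  →  e   [R1 at ε]

yes — NF(t₁) = e, NF(t₂) = e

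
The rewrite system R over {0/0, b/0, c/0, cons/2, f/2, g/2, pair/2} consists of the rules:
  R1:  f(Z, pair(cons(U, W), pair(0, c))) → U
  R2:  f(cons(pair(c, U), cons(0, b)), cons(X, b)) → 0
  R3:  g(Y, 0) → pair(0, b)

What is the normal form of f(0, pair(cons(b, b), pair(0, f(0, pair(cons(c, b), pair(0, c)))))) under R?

1. f(0, pair(cons(b, b), pair(0, f(0, pair(cons(c, b), pair(0, c))))))  →  f(0, pair(cons(b, b), pair(0, c)))   [R1 at 2.2.2]
2. f(0, pair(cons(b, b), pair(0, c)))  →  b   [R1 at ε]

b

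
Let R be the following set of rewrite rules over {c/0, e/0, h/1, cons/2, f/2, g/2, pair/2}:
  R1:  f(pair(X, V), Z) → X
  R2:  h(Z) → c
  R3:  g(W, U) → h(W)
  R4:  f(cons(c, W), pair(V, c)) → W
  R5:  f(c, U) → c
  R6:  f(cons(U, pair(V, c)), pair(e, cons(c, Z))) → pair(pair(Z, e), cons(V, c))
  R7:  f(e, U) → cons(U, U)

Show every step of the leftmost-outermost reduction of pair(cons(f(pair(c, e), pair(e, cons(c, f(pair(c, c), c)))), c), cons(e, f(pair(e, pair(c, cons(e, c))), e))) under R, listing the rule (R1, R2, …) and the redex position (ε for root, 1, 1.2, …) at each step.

1. pair(cons(f(pair(c, e), pair(e, cons(c, f(pair(c, c), c)))), c), cons(e, f(pair(e, pair(c, cons(e, c))), e)))  →  pair(cons(c, c), cons(e, f(pair(e, pair(c, cons(e, c))), e)))   [R1 at 1.1]
2. pair(cons(c, c), cons(e, f(pair(e, pair(c, cons(e, c))), e)))  →  pair(cons(c, c), cons(e, e))   [R1 at 2.2]

pair(cons(c, c), cons(e, e))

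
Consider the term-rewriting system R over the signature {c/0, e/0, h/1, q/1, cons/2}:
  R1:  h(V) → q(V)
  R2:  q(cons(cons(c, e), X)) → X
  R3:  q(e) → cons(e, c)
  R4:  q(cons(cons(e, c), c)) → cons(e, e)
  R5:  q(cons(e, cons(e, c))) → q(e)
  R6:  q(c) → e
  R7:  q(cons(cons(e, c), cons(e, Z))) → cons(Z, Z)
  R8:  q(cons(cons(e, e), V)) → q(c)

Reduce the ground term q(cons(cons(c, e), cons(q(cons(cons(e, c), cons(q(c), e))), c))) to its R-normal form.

cons(cons(e, e), c)

1. q(cons(cons(c, e), cons(q(cons(cons(e, c), cons(q(c), e))), c)))  →  cons(q(cons(cons(e, c), cons(q(c), e))), c)   [R2 at ε]
2. cons(q(cons(cons(e, c), cons(q(c), e))), c)  →  cons(q(cons(cons(e, c), cons(e, e))), c)   [R6 at 1.1.2.1]
3. cons(q(cons(cons(e, c), cons(e, e))), c)  →  cons(cons(e, e), c)   [R7 at 1]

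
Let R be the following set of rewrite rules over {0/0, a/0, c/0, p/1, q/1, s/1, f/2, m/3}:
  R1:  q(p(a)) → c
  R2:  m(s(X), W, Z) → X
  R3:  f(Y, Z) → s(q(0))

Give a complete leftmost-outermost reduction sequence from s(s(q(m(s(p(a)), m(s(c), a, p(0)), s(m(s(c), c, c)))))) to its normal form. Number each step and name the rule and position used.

1. s(s(q(m(s(p(a)), m(s(c), a, p(0)), s(m(s(c), c, c))))))  →  s(s(q(p(a))))   [R2 at 1.1.1]
2. s(s(q(p(a))))  →  s(s(c))   [R1 at 1.1]

s(s(c))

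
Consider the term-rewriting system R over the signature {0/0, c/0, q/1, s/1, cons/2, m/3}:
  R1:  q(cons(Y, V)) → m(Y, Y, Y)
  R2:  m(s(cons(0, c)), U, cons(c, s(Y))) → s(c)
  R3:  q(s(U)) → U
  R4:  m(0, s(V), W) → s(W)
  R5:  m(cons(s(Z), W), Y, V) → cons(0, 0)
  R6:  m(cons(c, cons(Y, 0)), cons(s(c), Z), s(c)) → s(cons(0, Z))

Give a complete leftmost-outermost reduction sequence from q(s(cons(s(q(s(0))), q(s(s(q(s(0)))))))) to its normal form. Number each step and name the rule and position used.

cons(s(0), s(0))

1. q(s(cons(s(q(s(0))), q(s(s(q(s(0))))))))  →  cons(s(q(s(0))), q(s(s(q(s(0))))))   [R3 at ε]
2. cons(s(q(s(0))), q(s(s(q(s(0))))))  →  cons(s(0), q(s(s(q(s(0))))))   [R3 at 1.1]
3. cons(s(0), q(s(s(q(s(0))))))  →  cons(s(0), s(q(s(0))))   [R3 at 2]
4. cons(s(0), s(q(s(0))))  →  cons(s(0), s(0))   [R3 at 2.1]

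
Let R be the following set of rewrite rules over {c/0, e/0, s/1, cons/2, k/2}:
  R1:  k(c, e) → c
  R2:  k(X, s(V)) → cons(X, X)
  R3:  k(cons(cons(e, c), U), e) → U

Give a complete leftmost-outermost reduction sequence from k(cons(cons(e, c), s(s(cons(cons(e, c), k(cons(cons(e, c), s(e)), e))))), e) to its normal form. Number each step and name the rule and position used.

s(s(cons(cons(e, c), s(e))))

1. k(cons(cons(e, c), s(s(cons(cons(e, c), k(cons(cons(e, c), s(e)), e))))), e)  →  s(s(cons(cons(e, c), k(cons(cons(e, c), s(e)), e))))   [R3 at ε]
2. s(s(cons(cons(e, c), k(cons(cons(e, c), s(e)), e))))  →  s(s(cons(cons(e, c), s(e))))   [R3 at 1.1.2]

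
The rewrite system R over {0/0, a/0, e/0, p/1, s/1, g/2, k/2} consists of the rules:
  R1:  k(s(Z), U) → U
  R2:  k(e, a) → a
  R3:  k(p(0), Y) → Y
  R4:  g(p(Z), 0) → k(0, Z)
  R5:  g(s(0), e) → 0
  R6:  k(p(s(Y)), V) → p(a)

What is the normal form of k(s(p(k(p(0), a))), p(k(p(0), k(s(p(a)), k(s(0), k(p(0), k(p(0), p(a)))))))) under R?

p(p(a))

1. k(s(p(k(p(0), a))), p(k(p(0), k(s(p(a)), k(s(0), k(p(0), k(p(0), p(a))))))))  →  p(k(p(0), k(s(p(a)), k(s(0), k(p(0), k(p(0), p(a)))))))   [R1 at ε]
2. p(k(p(0), k(s(p(a)), k(s(0), k(p(0), k(p(0), p(a)))))))  →  p(k(s(p(a)), k(s(0), k(p(0), k(p(0), p(a))))))   [R3 at 1]
3. p(k(s(p(a)), k(s(0), k(p(0), k(p(0), p(a))))))  →  p(k(s(0), k(p(0), k(p(0), p(a)))))   [R1 at 1]
4. p(k(s(0), k(p(0), k(p(0), p(a)))))  →  p(k(p(0), k(p(0), p(a))))   [R1 at 1]
5. p(k(p(0), k(p(0), p(a))))  →  p(k(p(0), p(a)))   [R3 at 1]
6. p(k(p(0), p(a)))  →  p(p(a))   [R3 at 1]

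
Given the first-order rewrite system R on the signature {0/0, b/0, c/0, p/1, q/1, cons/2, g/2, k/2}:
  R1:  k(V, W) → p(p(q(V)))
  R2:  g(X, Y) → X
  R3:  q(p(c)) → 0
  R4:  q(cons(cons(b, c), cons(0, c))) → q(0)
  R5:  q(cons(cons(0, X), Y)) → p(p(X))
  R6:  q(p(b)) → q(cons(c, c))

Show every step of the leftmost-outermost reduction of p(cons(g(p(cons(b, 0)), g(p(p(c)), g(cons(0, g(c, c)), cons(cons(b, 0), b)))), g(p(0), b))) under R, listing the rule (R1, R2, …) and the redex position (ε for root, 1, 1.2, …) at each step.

p(cons(p(cons(b, 0)), p(0)))

1. p(cons(g(p(cons(b, 0)), g(p(p(c)), g(cons(0, g(c, c)), cons(cons(b, 0), b)))), g(p(0), b)))  →  p(cons(p(cons(b, 0)), g(p(0), b)))   [R2 at 1.1]
2. p(cons(p(cons(b, 0)), g(p(0), b)))  →  p(cons(p(cons(b, 0)), p(0)))   [R2 at 1.2]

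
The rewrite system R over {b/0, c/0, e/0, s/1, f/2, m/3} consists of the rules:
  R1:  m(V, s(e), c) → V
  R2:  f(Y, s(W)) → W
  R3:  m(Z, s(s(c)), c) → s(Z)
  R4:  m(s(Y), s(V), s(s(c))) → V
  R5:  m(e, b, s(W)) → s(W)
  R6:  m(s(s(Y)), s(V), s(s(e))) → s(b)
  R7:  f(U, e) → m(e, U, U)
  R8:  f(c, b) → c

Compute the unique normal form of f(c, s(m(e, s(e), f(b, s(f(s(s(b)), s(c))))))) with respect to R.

1. f(c, s(m(e, s(e), f(b, s(f(s(s(b)), s(c)))))))  →  m(e, s(e), f(b, s(f(s(s(b)), s(c)))))   [R2 at ε]
2. m(e, s(e), f(b, s(f(s(s(b)), s(c)))))  →  m(e, s(e), f(s(s(b)), s(c)))   [R2 at 3]
3. m(e, s(e), f(s(s(b)), s(c)))  →  m(e, s(e), c)   [R2 at 3]
4. m(e, s(e), c)  →  e   [R1 at ε]

e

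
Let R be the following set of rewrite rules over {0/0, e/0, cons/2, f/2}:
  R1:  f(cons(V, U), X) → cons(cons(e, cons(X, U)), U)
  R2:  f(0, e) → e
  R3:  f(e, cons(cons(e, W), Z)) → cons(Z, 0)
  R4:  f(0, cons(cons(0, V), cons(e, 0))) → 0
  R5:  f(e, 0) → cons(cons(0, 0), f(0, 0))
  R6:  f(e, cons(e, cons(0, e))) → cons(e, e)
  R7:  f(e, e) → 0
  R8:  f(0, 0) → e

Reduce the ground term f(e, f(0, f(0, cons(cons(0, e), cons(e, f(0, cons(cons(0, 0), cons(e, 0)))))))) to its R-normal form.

1. f(e, f(0, f(0, cons(cons(0, e), cons(e, f(0, cons(cons(0, 0), cons(e, 0))))))))  →  f(e, f(0, f(0, cons(cons(0, e), cons(e, 0)))))   [R4 at 2.2.2.2.2]
2. f(e, f(0, f(0, cons(cons(0, e), cons(e, 0)))))  →  f(e, f(0, 0))   [R4 at 2.2]
3. f(e, f(0, 0))  →  f(e, e)   [R8 at 2]
4. f(e, e)  →  0   [R7 at ε]

0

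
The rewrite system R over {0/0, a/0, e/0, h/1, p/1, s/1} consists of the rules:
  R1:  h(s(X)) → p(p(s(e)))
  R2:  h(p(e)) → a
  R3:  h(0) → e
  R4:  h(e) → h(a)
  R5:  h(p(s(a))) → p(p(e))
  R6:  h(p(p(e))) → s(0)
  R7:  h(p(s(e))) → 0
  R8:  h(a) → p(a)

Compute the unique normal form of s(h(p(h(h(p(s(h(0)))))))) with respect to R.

s(a)

1. s(h(p(h(h(p(s(h(0))))))))  →  s(h(p(h(h(p(s(e)))))))   [R3 at 1.1.1.1.1.1.1]
2. s(h(p(h(h(p(s(e)))))))  →  s(h(p(h(0))))   [R7 at 1.1.1.1]
3. s(h(p(h(0))))  →  s(h(p(e)))   [R3 at 1.1.1]
4. s(h(p(e)))  →  s(a)   [R2 at 1]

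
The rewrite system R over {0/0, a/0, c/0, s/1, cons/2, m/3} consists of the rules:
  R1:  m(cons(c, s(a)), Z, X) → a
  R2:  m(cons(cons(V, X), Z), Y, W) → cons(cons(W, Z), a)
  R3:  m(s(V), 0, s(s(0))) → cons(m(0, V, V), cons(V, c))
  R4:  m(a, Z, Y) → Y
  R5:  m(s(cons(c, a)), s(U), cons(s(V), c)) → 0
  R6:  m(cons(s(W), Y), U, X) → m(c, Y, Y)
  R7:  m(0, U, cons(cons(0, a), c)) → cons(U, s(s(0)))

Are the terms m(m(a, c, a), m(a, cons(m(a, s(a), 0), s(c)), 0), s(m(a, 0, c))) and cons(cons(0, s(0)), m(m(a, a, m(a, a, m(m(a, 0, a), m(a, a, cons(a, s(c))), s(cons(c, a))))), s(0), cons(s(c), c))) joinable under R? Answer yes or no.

no — NF(t₁) = s(c), NF(t₂) = cons(cons(0, s(0)), 0)

Reduce t₁ = m(m(a, c, a), m(a, cons(m(a, s(a), 0), s(c)), 0), s(m(a, 0, c))):
1. m(m(a, c, a), m(a, cons(m(a, s(a), 0), s(c)), 0), s(m(a, 0, c)))  →  m(a, m(a, cons(m(a, s(a), 0), s(c)), 0), s(m(a, 0, c)))   [R4 at 1]
2. m(a, m(a, cons(m(a, s(a), 0), s(c)), 0), s(m(a, 0, c)))  →  s(m(a, 0, c))   [R4 at ε]
3. s(m(a, 0, c))  →  s(c)   [R4 at 1]

Reduce t₂ = cons(cons(0, s(0)), m(m(a, a, m(a, a, m(m(a, 0, a), m(a, a, cons(a, s(c))), s(cons(c, a))))), s(0), cons(s(c), c))):
1. cons(cons(0, s(0)), m(m(a, a, m(a, a, m(m(a, 0, a), m(a, a, cons(a, s(c))), s(cons(c, a))))), s(0), cons(s(c), c)))  →  cons(cons(0, s(0)), m(m(a, a, m(m(a, 0, a), m(a, a, cons(a, s(c))), s(cons(c, a)))), s(0), cons(s(c), c)))   [R4 at 2.1]
2. cons(cons(0, s(0)), m(m(a, a, m(m(a, 0, a), m(a, a, cons(a, s(c))), s(cons(c, a)))), s(0), cons(s(c), c)))  →  cons(cons(0, s(0)), m(m(m(a, 0, a), m(a, a, cons(a, s(c))), s(cons(c, a))), s(0), cons(s(c), c)))   [R4 at 2.1]
3. cons(cons(0, s(0)), m(m(m(a, 0, a), m(a, a, cons(a, s(c))), s(cons(c, a))), s(0), cons(s(c), c)))  →  cons(cons(0, s(0)), m(m(a, m(a, a, cons(a, s(c))), s(cons(c, a))), s(0), cons(s(c), c)))   [R4 at 2.1.1]
4. cons(cons(0, s(0)), m(m(a, m(a, a, cons(a, s(c))), s(cons(c, a))), s(0), cons(s(c), c)))  →  cons(cons(0, s(0)), m(s(cons(c, a)), s(0), cons(s(c), c)))   [R4 at 2.1]
5. cons(cons(0, s(0)), m(s(cons(c, a)), s(0), cons(s(c), c)))  →  cons(cons(0, s(0)), 0)   [R5 at 2]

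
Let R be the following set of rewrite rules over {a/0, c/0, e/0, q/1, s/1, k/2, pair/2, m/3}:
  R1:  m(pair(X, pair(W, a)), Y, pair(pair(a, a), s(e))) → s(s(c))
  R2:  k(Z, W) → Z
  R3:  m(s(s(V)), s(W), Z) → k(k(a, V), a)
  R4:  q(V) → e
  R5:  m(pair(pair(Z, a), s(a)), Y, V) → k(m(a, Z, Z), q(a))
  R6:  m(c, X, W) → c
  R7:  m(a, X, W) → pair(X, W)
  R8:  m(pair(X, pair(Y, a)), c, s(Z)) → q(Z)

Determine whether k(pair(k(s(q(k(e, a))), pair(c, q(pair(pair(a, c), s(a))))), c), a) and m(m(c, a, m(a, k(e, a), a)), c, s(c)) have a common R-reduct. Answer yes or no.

no — NF(t₁) = pair(s(e), c), NF(t₂) = c

Reduce t₁ = k(pair(k(s(q(k(e, a))), pair(c, q(pair(pair(a, c), s(a))))), c), a):
1. k(pair(k(s(q(k(e, a))), pair(c, q(pair(pair(a, c), s(a))))), c), a)  →  pair(k(s(q(k(e, a))), pair(c, q(pair(pair(a, c), s(a))))), c)   [R2 at ε]
2. pair(k(s(q(k(e, a))), pair(c, q(pair(pair(a, c), s(a))))), c)  →  pair(s(q(k(e, a))), c)   [R2 at 1]
3. pair(s(q(k(e, a))), c)  →  pair(s(e), c)   [R4 at 1.1]

Reduce t₂ = m(m(c, a, m(a, k(e, a), a)), c, s(c)):
1. m(m(c, a, m(a, k(e, a), a)), c, s(c))  →  m(c, c, s(c))   [R6 at 1]
2. m(c, c, s(c))  →  c   [R6 at ε]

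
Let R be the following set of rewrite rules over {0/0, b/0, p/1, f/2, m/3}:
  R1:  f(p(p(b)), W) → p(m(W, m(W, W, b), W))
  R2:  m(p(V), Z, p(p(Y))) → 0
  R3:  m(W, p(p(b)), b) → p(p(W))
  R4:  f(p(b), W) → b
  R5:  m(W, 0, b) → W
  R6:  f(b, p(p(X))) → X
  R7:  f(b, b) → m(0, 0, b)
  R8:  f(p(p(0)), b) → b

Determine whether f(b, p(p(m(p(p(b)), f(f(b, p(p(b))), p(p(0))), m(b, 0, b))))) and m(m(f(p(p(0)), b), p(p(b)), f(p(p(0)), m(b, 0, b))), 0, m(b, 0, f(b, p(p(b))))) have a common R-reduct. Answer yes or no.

yes — NF(t₁) = p(p(b)), NF(t₂) = p(p(b))

Reduce t₁ = f(b, p(p(m(p(p(b)), f(f(b, p(p(b))), p(p(0))), m(b, 0, b))))):
1. f(b, p(p(m(p(p(b)), f(f(b, p(p(b))), p(p(0))), m(b, 0, b)))))  →  m(p(p(b)), f(f(b, p(p(b))), p(p(0))), m(b, 0, b))   [R6 at ε]
2. m(p(p(b)), f(f(b, p(p(b))), p(p(0))), m(b, 0, b))  →  m(p(p(b)), f(b, p(p(0))), m(b, 0, b))   [R6 at 2.1]
3. m(p(p(b)), f(b, p(p(0))), m(b, 0, b))  →  m(p(p(b)), 0, m(b, 0, b))   [R6 at 2]
4. m(p(p(b)), 0, m(b, 0, b))  →  m(p(p(b)), 0, b)   [R5 at 3]
5. m(p(p(b)), 0, b)  →  p(p(b))   [R5 at ε]

Reduce t₂ = m(m(f(p(p(0)), b), p(p(b)), f(p(p(0)), m(b, 0, b))), 0, m(b, 0, f(b, p(p(b))))):
1. m(m(f(p(p(0)), b), p(p(b)), f(p(p(0)), m(b, 0, b))), 0, m(b, 0, f(b, p(p(b)))))  →  m(m(b, p(p(b)), f(p(p(0)), m(b, 0, b))), 0, m(b, 0, f(b, p(p(b)))))   [R8 at 1.1]
2. m(m(b, p(p(b)), f(p(p(0)), m(b, 0, b))), 0, m(b, 0, f(b, p(p(b)))))  →  m(m(b, p(p(b)), f(p(p(0)), b)), 0, m(b, 0, f(b, p(p(b)))))   [R5 at 1.3.2]
3. m(m(b, p(p(b)), f(p(p(0)), b)), 0, m(b, 0, f(b, p(p(b)))))  →  m(m(b, p(p(b)), b), 0, m(b, 0, f(b, p(p(b)))))   [R8 at 1.3]
4. m(m(b, p(p(b)), b), 0, m(b, 0, f(b, p(p(b)))))  →  m(p(p(b)), 0, m(b, 0, f(b, p(p(b)))))   [R3 at 1]
5. m(p(p(b)), 0, m(b, 0, f(b, p(p(b)))))  →  m(p(p(b)), 0, m(b, 0, b))   [R6 at 3.3]
6. m(p(p(b)), 0, m(b, 0, b))  →  m(p(p(b)), 0, b)   [R5 at 3]
7. m(p(p(b)), 0, b)  →  p(p(b))   [R5 at ε]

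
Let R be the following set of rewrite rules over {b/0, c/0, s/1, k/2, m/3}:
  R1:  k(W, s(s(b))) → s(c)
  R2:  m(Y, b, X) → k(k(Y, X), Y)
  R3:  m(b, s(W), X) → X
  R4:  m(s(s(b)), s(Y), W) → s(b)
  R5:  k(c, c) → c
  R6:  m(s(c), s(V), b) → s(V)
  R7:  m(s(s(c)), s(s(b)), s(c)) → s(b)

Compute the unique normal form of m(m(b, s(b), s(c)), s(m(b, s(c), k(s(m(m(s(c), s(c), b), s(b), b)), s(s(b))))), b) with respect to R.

1. m(m(b, s(b), s(c)), s(m(b, s(c), k(s(m(m(s(c), s(c), b), s(b), b)), s(s(b))))), b)  →  m(s(c), s(m(b, s(c), k(s(m(m(s(c), s(c), b), s(b), b)), s(s(b))))), b)   [R3 at 1]
2. m(s(c), s(m(b, s(c), k(s(m(m(s(c), s(c), b), s(b), b)), s(s(b))))), b)  →  s(m(b, s(c), k(s(m(m(s(c), s(c), b), s(b), b)), s(s(b)))))   [R6 at ε]
3. s(m(b, s(c), k(s(m(m(s(c), s(c), b), s(b), b)), s(s(b)))))  →  s(k(s(m(m(s(c), s(c), b), s(b), b)), s(s(b))))   [R3 at 1]
4. s(k(s(m(m(s(c), s(c), b), s(b), b)), s(s(b))))  →  s(s(c))   [R1 at 1]

s(s(c))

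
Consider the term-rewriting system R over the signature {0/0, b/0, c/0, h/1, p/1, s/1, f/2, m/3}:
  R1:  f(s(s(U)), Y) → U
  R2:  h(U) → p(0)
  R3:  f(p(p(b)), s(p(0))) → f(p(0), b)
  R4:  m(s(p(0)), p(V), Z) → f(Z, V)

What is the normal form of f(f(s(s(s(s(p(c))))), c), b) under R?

1. f(f(s(s(s(s(p(c))))), c), b)  →  f(s(s(p(c))), b)   [R1 at 1]
2. f(s(s(p(c))), b)  →  p(c)   [R1 at ε]

p(c)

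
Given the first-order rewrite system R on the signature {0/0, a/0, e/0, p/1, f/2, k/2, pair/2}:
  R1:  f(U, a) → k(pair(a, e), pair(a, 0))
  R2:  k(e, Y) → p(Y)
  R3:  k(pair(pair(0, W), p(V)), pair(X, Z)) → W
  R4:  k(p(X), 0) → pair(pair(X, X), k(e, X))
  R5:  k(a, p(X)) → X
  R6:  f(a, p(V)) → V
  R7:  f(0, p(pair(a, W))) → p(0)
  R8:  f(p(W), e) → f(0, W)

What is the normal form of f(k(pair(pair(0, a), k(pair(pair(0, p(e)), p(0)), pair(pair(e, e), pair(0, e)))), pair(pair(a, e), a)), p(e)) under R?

e

1. f(k(pair(pair(0, a), k(pair(pair(0, p(e)), p(0)), pair(pair(e, e), pair(0, e)))), pair(pair(a, e), a)), p(e))  →  f(k(pair(pair(0, a), p(e)), pair(pair(a, e), a)), p(e))   [R3 at 1.1.2]
2. f(k(pair(pair(0, a), p(e)), pair(pair(a, e), a)), p(e))  →  f(a, p(e))   [R3 at 1]
3. f(a, p(e))  →  e   [R6 at ε]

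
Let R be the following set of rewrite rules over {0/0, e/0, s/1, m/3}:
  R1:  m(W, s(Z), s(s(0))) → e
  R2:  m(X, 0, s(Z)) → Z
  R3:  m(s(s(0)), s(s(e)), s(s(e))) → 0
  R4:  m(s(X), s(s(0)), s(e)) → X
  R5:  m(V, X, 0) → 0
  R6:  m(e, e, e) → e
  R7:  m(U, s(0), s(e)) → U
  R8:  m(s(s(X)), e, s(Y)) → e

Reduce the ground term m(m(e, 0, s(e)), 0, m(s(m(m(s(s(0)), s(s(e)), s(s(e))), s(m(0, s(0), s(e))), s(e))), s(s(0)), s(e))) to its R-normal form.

1. m(m(e, 0, s(e)), 0, m(s(m(m(s(s(0)), s(s(e)), s(s(e))), s(m(0, s(0), s(e))), s(e))), s(s(0)), s(e)))  →  m(e, 0, m(s(m(m(s(s(0)), s(s(e)), s(s(e))), s(m(0, s(0), s(e))), s(e))), s(s(0)), s(e)))   [R2 at 1]
2. m(e, 0, m(s(m(m(s(s(0)), s(s(e)), s(s(e))), s(m(0, s(0), s(e))), s(e))), s(s(0)), s(e)))  →  m(e, 0, m(m(s(s(0)), s(s(e)), s(s(e))), s(m(0, s(0), s(e))), s(e)))   [R4 at 3]
3. m(e, 0, m(m(s(s(0)), s(s(e)), s(s(e))), s(m(0, s(0), s(e))), s(e)))  →  m(e, 0, m(0, s(m(0, s(0), s(e))), s(e)))   [R3 at 3.1]
4. m(e, 0, m(0, s(m(0, s(0), s(e))), s(e)))  →  m(e, 0, m(0, s(0), s(e)))   [R7 at 3.2.1]
5. m(e, 0, m(0, s(0), s(e)))  →  m(e, 0, 0)   [R7 at 3]
6. m(e, 0, 0)  →  0   [R5 at ε]

0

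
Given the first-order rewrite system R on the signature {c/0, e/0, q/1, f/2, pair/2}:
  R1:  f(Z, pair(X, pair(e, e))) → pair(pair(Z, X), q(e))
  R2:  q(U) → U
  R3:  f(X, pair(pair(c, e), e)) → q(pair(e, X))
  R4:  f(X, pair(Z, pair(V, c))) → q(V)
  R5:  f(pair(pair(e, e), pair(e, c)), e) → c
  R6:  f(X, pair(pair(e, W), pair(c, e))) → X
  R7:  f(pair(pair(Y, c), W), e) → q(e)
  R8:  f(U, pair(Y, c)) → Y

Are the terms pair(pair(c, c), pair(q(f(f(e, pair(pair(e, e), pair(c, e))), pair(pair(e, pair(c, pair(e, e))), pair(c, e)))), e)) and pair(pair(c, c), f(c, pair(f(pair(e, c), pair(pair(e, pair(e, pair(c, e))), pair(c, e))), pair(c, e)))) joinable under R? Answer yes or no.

no — NF(t₁) = pair(pair(c, c), pair(e, e)), NF(t₂) = pair(pair(c, c), c)

Reduce t₁ = pair(pair(c, c), pair(q(f(f(e, pair(pair(e, e), pair(c, e))), pair(pair(e, pair(c, pair(e, e))), pair(c, e)))), e)):
1. pair(pair(c, c), pair(q(f(f(e, pair(pair(e, e), pair(c, e))), pair(pair(e, pair(c, pair(e, e))), pair(c, e)))), e))  →  pair(pair(c, c), pair(f(f(e, pair(pair(e, e), pair(c, e))), pair(pair(e, pair(c, pair(e, e))), pair(c, e))), e))   [R2 at 2.1]
2. pair(pair(c, c), pair(f(f(e, pair(pair(e, e), pair(c, e))), pair(pair(e, pair(c, pair(e, e))), pair(c, e))), e))  →  pair(pair(c, c), pair(f(e, pair(pair(e, e), pair(c, e))), e))   [R6 at 2.1]
3. pair(pair(c, c), pair(f(e, pair(pair(e, e), pair(c, e))), e))  →  pair(pair(c, c), pair(e, e))   [R6 at 2.1]

Reduce t₂ = pair(pair(c, c), f(c, pair(f(pair(e, c), pair(pair(e, pair(e, pair(c, e))), pair(c, e))), pair(c, e)))):
1. pair(pair(c, c), f(c, pair(f(pair(e, c), pair(pair(e, pair(e, pair(c, e))), pair(c, e))), pair(c, e))))  →  pair(pair(c, c), f(c, pair(pair(e, c), pair(c, e))))   [R6 at 2.2.1]
2. pair(pair(c, c), f(c, pair(pair(e, c), pair(c, e))))  →  pair(pair(c, c), c)   [R6 at 2]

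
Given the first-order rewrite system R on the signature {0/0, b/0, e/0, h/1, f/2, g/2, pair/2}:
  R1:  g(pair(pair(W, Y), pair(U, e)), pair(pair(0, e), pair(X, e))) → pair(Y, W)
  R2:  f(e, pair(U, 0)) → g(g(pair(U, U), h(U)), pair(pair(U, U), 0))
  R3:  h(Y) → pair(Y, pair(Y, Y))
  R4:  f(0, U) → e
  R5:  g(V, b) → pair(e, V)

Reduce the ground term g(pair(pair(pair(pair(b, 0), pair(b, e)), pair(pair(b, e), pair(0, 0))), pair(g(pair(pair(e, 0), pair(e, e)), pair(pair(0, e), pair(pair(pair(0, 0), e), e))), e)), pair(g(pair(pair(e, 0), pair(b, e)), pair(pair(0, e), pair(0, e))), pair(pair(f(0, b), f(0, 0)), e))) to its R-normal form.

pair(pair(pair(b, e), pair(0, 0)), pair(pair(b, 0), pair(b, e)))

1. g(pair(pair(pair(pair(b, 0), pair(b, e)), pair(pair(b, e), pair(0, 0))), pair(g(pair(pair(e, 0), pair(e, e)), pair(pair(0, e), pair(pair(pair(0, 0), e), e))), e)), pair(g(pair(pair(e, 0), pair(b, e)), pair(pair(0, e), pair(0, e))), pair(pair(f(0, b), f(0, 0)), e)))  →  g(pair(pair(pair(pair(b, 0), pair(b, e)), pair(pair(b, e), pair(0, 0))), pair(pair(0, e), e)), pair(g(pair(pair(e, 0), pair(b, e)), pair(pair(0, e), pair(0, e))), pair(pair(f(0, b), f(0, 0)), e)))   [R1 at 1.2.1]
2. g(pair(pair(pair(pair(b, 0), pair(b, e)), pair(pair(b, e), pair(0, 0))), pair(pair(0, e), e)), pair(g(pair(pair(e, 0), pair(b, e)), pair(pair(0, e), pair(0, e))), pair(pair(f(0, b), f(0, 0)), e)))  →  g(pair(pair(pair(pair(b, 0), pair(b, e)), pair(pair(b, e), pair(0, 0))), pair(pair(0, e), e)), pair(pair(0, e), pair(pair(f(0, b), f(0, 0)), e)))   [R1 at 2.1]
3. g(pair(pair(pair(pair(b, 0), pair(b, e)), pair(pair(b, e), pair(0, 0))), pair(pair(0, e), e)), pair(pair(0, e), pair(pair(f(0, b), f(0, 0)), e)))  →  pair(pair(pair(b, e), pair(0, 0)), pair(pair(b, 0), pair(b, e)))   [R1 at ε]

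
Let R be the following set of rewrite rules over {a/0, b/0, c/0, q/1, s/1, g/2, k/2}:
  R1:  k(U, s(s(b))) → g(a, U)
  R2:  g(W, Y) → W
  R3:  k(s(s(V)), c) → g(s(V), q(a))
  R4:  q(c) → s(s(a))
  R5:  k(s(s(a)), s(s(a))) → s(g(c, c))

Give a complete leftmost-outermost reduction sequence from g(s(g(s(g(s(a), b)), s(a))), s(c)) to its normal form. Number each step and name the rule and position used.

1. g(s(g(s(g(s(a), b)), s(a))), s(c))  →  s(g(s(g(s(a), b)), s(a)))   [R2 at ε]
2. s(g(s(g(s(a), b)), s(a)))  →  s(s(g(s(a), b)))   [R2 at 1]
3. s(s(g(s(a), b)))  →  s(s(s(a)))   [R2 at 1.1]

s(s(s(a)))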